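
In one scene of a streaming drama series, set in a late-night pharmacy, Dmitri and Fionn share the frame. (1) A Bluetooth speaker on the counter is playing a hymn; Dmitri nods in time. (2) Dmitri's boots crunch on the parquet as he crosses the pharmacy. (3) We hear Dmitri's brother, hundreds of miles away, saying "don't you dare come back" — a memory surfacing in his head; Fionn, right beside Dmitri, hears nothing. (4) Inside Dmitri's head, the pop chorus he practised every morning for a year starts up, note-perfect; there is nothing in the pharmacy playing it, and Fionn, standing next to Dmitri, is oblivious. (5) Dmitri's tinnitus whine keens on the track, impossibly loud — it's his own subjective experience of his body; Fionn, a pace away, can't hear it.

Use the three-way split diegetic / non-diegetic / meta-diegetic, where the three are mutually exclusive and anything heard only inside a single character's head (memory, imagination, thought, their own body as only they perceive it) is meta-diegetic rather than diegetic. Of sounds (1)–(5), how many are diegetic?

2

Sound (1): a Bluetooth speaker is a physical source in the scene and Dmitri reacts to it, so diegetic.
(2) is diegetic: a character's body making contact with the set — an in-world sound.
(3) is meta-diegetic: it's Dmitri's recollection rendered as sound; the other character can't hear it.
Sound (4): the music is a memory playing inside Dmitri's mind alone; no real-world source, Fionn can't hear it, so meta-diegetic.
(5) is meta-diegetic: a subjective body sound — Dmitri's private perception, inaudible to Fionn.
So 2 of the 5 are diegetic: (1), (2).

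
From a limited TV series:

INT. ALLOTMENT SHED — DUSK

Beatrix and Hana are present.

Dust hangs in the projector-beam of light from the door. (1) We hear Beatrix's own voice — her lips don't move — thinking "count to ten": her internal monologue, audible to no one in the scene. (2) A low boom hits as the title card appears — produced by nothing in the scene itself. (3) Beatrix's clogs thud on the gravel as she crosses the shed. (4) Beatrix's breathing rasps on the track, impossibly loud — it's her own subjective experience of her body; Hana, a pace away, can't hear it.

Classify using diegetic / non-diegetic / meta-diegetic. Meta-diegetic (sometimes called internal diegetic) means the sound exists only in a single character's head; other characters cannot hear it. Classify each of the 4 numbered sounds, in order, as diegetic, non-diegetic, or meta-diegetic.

meta-diegetic, non-diegetic, diegetic, meta-diegetic

(1) Beatrix's thought-voice: a private mental sound no other character can hear → meta-diegetic.
(2) is non-diegetic: an editorial stinger — it belongs to the cut, not the story world.
Sound (3): a character's body making contact with the set — an in-world sound, so diegetic.
(4) point-of-audition from inside Beatrix's body; not a sound in the room → meta-diegetic.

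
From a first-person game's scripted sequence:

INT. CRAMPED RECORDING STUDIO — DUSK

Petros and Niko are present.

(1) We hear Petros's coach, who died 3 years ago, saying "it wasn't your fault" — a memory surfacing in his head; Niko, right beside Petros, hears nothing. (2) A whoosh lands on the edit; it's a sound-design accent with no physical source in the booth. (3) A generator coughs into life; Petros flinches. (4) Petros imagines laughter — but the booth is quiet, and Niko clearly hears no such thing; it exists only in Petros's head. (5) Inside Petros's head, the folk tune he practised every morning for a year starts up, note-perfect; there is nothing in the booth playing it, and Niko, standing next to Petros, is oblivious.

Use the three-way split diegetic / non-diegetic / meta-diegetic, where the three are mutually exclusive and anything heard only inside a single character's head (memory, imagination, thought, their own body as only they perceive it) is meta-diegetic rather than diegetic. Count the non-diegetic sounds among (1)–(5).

(1) it's Petros's recollection rendered as sound; the other character can't hear it → meta-diegetic.
Sound (2): an editorial stinger — it belongs to the cut, not the story world, so non-diegetic.
Sound (3): the sound comes from a generator physically present in the location, so diegetic.
(4) subjective to Petros: the booth is silent and Niko hears nothing → meta-diegetic.
(5) is meta-diegetic: the music is a memory playing inside Petros's mind alone; no real-world source, Niko can't hear it.
So 1 of the 5 is non-diegetic: (2).

1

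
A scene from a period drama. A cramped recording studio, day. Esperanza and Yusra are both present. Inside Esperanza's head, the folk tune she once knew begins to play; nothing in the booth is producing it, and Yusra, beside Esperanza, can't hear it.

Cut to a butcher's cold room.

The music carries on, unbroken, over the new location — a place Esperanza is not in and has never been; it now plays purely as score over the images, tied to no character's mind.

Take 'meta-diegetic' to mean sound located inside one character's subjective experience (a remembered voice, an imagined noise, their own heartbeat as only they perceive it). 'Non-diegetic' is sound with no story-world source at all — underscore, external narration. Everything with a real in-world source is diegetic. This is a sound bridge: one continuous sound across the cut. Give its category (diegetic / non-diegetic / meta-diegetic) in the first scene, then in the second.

meta-diegetic, non-diegetic

Scene one: the music exists only inside Esperanza's mind; Yusra can't hear it → meta-diegetic.
Scene two: it's detached from Esperanza entirely and plays over unrelated images with no in-world source — conventional underscore → non-diegetic.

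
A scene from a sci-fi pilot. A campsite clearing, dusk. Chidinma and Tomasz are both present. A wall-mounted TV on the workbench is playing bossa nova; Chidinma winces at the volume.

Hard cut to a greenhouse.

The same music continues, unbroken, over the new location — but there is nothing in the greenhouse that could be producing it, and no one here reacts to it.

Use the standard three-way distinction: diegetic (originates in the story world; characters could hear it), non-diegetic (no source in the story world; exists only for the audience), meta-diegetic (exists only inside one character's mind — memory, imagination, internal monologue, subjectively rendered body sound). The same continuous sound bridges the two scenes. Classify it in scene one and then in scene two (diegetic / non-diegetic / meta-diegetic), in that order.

diegetic, non-diegetic

Scene one: a wall-mounted TV is an on-screen source and Chidinma reacts to it → diegetic.
Scene two: there is no source in the greenhouse and no one hears it — it's now underscore → non-diegetic.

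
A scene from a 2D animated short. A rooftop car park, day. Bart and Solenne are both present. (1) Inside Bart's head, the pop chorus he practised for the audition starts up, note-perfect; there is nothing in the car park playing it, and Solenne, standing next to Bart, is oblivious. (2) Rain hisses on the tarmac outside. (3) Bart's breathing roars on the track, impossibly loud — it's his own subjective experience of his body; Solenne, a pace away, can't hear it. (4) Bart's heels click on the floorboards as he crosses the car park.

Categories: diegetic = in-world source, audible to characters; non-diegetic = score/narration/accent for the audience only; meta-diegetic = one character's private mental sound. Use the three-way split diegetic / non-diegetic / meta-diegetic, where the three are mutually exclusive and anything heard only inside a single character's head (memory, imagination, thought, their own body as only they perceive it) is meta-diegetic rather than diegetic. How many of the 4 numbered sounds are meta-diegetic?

(1) is meta-diegetic: the music is a memory playing inside Bart's mind alone; no real-world source, Solenne can't hear it.
Sound (2): ambient/room sound belonging to the story's physical space, so diegetic.
Sound (3): point-of-audition from inside Bart's body; not a sound in the room, so meta-diegetic.
Sound (4): Bart's footsteps are produced in the story world, so diegetic.
Meta-diegetic: (1), (3) — that's 2.

2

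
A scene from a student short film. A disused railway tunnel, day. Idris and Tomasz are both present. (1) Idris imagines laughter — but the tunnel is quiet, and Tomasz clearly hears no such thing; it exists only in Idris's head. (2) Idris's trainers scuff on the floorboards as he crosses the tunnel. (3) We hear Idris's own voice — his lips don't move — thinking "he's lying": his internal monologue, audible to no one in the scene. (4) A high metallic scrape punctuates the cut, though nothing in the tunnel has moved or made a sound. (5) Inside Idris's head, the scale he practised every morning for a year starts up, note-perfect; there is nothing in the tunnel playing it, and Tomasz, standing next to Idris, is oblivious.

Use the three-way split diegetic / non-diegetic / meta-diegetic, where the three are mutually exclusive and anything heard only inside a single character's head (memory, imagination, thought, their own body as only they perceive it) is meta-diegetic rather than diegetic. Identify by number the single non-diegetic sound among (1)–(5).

(1) is meta-diegetic: subjective to Idris: the tunnel is silent and Tomasz hears nothing.
Sound (2): it's the physical sound of Idris moving in the space, so diegetic.
(3) is meta-diegetic: Idris's thought-voice: a private mental sound no other character can hear.
(4) is non-diegetic: it's a sound-design accent with no in-world source; no one in the scene can hear it.
(5) the music is a memory playing inside Idris's mind alone; no real-world source, Tomasz can't hear it → meta-diegetic.
Only (4) is non-diegetic.

4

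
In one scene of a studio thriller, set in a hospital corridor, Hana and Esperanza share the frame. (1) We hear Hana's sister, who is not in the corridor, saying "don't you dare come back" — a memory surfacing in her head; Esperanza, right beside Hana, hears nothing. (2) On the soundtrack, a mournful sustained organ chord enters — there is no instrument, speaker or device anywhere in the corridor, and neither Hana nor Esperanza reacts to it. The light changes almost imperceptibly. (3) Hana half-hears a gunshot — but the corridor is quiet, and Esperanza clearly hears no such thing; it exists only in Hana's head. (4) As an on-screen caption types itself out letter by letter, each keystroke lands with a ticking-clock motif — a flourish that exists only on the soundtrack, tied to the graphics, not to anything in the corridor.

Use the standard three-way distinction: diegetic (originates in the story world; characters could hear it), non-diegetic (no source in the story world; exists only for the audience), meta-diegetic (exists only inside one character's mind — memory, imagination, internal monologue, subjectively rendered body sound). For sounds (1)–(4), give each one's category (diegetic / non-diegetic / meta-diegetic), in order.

(1) is meta-diegetic: it's Hana's recollection rendered as sound; the other character can't hear it.
Sound (2): nothing in the corridor produces it and the characters don't hear it — pure soundtrack, so non-diegetic.
(3) Hana alone 'hears' it — an imagined sound, not present in the space → meta-diegetic.
(4) is non-diegetic: it accompanies on-screen graphics, not anything inside the story world.

meta-diegetic, non-diegetic, meta-diegetic, non-diegetic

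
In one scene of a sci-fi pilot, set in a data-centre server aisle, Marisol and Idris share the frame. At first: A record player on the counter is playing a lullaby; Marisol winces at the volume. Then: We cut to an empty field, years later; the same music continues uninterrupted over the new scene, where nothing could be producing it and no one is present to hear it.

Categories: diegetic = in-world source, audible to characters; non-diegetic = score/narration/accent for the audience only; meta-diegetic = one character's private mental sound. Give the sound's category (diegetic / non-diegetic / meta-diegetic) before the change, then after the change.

Before the change: a record player is a real in-scene source and Marisol reacts to it → diegetic.
After the change: there is no longer any in-world source and no one can hear it — it has become underscore → non-diegetic.

diegetic, non-diegetic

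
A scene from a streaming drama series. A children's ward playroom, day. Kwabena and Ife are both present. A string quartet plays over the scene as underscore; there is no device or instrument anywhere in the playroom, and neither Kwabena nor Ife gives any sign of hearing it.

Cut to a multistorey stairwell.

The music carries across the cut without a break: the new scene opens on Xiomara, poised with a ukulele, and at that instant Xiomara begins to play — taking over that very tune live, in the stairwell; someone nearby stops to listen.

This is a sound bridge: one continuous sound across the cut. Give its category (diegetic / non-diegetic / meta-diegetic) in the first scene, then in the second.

Scene one: there's no in-world source anywhere and no character hears it — underscore for the audience only → non-diegetic.
Scene two: from the moment Xiomara starts playing, the tune is being performed on a ukulele inside the story world and another character hears it → diegetic.

non-diegetic, diegetic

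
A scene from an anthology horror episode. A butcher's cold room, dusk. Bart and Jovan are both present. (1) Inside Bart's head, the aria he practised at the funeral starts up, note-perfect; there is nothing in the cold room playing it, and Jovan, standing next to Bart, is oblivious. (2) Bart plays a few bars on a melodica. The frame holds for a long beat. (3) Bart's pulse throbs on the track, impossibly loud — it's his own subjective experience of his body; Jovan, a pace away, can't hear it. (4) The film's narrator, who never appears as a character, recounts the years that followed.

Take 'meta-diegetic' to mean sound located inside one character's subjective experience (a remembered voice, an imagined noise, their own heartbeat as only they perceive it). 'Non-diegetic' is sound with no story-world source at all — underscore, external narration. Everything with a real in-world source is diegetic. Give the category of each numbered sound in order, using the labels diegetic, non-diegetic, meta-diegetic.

meta-diegetic, diegetic, meta-diegetic, non-diegetic

Sound (1): it lives in Bart's subjectivity, not in the cold room, so meta-diegetic.
(2) Bart is producing the music live, in the story world → diegetic.
(3) is meta-diegetic: it's Bart's internal bodily sensation rendered as sound; only Bart 'hears' it.
(4) is non-diegetic: external voice-over — not a character, not heard by anyone in the scene.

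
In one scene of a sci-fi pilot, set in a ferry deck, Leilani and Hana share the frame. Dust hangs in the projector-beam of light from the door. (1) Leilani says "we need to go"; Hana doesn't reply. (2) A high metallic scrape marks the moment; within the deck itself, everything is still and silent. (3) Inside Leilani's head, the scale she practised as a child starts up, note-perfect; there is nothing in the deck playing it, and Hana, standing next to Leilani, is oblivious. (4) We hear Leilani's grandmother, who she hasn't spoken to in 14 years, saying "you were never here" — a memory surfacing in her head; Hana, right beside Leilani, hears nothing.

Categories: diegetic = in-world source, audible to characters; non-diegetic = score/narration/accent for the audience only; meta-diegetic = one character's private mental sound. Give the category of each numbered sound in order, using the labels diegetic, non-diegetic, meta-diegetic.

(1) is diegetic: Leilani is a character speaking aloud in the scene.
Sound (2): an editorial stinger — it belongs to the cut, not the story world, so non-diegetic.
Sound (3): the music is a memory playing inside Leilani's mind alone; no real-world source, Hana can't hear it, so meta-diegetic.
(4) it's Leilani's recollection rendered as sound; the other character can't hear it → meta-diegetic.

diegetic, non-diegetic, meta-diegetic, meta-diegetic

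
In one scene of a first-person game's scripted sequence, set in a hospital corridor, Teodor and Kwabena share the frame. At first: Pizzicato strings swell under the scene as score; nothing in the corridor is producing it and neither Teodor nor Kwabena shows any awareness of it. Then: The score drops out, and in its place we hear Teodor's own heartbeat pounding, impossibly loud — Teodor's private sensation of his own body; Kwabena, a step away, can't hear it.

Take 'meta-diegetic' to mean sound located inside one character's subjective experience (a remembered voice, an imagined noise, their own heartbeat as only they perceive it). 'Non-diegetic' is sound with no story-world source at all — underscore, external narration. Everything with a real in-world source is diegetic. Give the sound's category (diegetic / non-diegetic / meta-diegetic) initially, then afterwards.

non-diegetic, meta-diegetic

Initially: underscore with no in-world source, inaudible to the characters → non-diegetic.
Afterwards: the body sound is Teodor's subjective perception alone — Kwabena can't hear it → meta-diegetic.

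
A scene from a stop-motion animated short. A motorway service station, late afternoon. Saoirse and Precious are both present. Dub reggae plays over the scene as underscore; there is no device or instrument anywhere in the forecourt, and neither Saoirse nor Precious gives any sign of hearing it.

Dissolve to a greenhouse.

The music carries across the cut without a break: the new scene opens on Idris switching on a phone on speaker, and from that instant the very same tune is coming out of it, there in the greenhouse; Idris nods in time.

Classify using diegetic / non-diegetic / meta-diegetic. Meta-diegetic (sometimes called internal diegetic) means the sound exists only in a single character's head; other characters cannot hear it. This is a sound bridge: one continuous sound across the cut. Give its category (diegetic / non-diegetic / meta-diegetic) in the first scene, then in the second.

Scene one: there's no in-world source anywhere and no character hears it — underscore for the audience only → non-diegetic.
Scene two: once Idris turns on a phone on speaker, the music has a real source in the story world and Idris reacts to it → diegetic.

non-diegetic, diegetic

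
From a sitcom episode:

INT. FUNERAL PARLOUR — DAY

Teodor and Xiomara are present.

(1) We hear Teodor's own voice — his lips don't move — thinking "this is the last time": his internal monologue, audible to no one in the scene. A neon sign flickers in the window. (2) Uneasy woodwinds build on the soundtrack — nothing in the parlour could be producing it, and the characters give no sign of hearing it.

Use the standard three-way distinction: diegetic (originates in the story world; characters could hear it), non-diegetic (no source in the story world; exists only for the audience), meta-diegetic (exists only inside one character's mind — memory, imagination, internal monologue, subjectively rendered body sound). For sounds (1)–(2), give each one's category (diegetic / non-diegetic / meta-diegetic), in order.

meta-diegetic, non-diegetic

(1) is meta-diegetic: it's Teodor's unspoken thought, heard only by the audience via his subjectivity.
Sound (2): score with no on-screen or off-screen source; it exists for the audience alone, so non-diegetic.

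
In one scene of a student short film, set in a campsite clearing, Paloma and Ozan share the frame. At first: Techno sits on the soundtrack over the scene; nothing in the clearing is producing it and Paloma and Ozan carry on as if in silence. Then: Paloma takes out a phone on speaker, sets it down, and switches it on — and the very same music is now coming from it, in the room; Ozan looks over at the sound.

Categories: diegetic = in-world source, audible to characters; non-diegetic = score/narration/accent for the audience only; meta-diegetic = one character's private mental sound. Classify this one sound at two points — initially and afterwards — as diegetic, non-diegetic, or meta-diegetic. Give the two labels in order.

Initially: no in-world source exists and no character can hear it — underscore → non-diegetic.
Afterwards: a phone on speaker is now a real source in the story world and the characters hear it → diegetic.

non-diegetic, diegetic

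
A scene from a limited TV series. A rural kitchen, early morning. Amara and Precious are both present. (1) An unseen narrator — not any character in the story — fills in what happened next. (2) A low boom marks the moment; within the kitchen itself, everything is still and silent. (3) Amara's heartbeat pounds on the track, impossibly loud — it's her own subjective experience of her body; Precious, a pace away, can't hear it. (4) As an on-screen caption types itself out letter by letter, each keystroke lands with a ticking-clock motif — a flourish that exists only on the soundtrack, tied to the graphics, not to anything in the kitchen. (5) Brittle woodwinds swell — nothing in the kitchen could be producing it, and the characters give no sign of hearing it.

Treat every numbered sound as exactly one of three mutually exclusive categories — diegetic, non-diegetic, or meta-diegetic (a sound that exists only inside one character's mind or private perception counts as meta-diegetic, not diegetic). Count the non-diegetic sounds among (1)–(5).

4

Sound (1): the narrator exists outside the story world, addressing only the audience, so non-diegetic.
Sound (2): an editorial stinger — it belongs to the cut, not the story world, so non-diegetic.
Sound (3): it's Amara's internal bodily sensation rendered as sound; only Amara 'hears' it, so meta-diegetic.
(4) it accompanies on-screen graphics, not anything inside the story world → non-diegetic.
Sound (5): score with no on-screen or off-screen source; it exists for the audience alone, so non-diegetic.
So 4 of the 5 are non-diegetic: (1), (2), (4), (5).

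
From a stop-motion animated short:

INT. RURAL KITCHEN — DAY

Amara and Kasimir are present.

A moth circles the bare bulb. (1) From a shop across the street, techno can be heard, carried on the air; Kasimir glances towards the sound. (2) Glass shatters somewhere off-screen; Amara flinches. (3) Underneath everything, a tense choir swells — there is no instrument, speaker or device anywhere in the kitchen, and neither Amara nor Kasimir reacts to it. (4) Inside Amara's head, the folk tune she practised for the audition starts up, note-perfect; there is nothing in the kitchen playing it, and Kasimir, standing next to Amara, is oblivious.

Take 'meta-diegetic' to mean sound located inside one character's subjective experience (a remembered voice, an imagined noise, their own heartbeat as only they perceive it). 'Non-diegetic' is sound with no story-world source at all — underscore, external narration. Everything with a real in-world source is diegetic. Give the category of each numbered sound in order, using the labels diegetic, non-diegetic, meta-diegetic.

Sound (1): it's coming from a shop across the street — a location within the story world — and Kasimir reacts, so diegetic.
(2) an in-world source (glass); characters could hear it → diegetic.
(3) score with no on-screen or off-screen source; it exists for the audience alone → non-diegetic.
Sound (4): it lives in Amara's subjectivity, not in the kitchen, so meta-diegetic.

diegetic, diegetic, non-diegetic, meta-diegetic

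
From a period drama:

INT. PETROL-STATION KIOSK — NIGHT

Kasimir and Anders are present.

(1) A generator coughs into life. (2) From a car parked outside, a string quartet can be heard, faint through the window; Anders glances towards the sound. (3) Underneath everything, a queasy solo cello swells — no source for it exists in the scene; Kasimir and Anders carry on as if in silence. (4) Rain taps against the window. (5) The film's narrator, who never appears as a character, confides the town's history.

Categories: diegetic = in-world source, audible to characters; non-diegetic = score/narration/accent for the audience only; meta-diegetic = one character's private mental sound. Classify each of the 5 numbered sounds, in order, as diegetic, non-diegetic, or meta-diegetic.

diegetic, diegetic, non-diegetic, diegetic, non-diegetic

(1) the sound comes from a generator physically present in the location → diegetic.
(2) is diegetic: it's coming from a car parked outside — a location within the story world — and Anders reacts.
Sound (3): it has no source in the story world and no character can hear it — it's underscore, so non-diegetic.
(4) is diegetic: ambient/room sound belonging to the story's physical space.
Sound (5): the narrator exists outside the story world, addressing only the audience, so non-diegetic.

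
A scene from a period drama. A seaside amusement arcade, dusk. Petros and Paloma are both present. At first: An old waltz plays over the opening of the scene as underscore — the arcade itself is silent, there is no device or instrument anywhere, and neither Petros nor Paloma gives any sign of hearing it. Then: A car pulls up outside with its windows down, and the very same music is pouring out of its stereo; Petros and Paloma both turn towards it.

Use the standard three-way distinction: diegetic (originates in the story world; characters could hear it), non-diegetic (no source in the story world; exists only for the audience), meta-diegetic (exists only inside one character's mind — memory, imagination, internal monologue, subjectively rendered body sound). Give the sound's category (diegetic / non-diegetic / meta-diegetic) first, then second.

non-diegetic, diegetic

First: no in-world source exists and no character can hear it — underscore → non-diegetic.
Second: the car stereo is now a real source in the story world and the characters hear it → diegetic.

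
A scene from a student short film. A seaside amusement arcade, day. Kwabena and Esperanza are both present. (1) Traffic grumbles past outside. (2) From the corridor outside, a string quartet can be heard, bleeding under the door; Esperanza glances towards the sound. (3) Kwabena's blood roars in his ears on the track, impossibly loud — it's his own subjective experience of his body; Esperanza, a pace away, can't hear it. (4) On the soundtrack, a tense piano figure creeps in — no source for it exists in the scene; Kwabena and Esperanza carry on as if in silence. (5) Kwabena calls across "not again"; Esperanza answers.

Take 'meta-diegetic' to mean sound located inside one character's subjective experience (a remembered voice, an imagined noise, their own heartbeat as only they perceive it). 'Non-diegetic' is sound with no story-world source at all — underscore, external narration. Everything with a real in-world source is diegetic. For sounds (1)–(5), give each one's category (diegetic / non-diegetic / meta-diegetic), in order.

(1) is diegetic: it's the actual ambient sound of the location.
(2) the music has an off-screen but real-world source and a character hears it → diegetic.
(3) point-of-audition from inside Kwabena's body; not a sound in the room → meta-diegetic.
(4) nothing in the arcade produces it and the characters don't hear it — pure soundtrack → non-diegetic.
(5) is diegetic: Kwabena is a character speaking aloud in the scene.

diegetic, diegetic, meta-diegetic, non-diegetic, diegetic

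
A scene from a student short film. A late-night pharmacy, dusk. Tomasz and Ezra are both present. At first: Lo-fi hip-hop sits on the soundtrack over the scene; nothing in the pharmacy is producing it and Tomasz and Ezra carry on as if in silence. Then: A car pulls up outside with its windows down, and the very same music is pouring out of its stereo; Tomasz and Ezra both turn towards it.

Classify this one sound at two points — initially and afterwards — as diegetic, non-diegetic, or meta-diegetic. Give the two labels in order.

Initially: no in-world source exists and no character can hear it — underscore → non-diegetic.
Afterwards: the car stereo is now a real source in the story world and the characters hear it → diegetic.

non-diegetic, diegetic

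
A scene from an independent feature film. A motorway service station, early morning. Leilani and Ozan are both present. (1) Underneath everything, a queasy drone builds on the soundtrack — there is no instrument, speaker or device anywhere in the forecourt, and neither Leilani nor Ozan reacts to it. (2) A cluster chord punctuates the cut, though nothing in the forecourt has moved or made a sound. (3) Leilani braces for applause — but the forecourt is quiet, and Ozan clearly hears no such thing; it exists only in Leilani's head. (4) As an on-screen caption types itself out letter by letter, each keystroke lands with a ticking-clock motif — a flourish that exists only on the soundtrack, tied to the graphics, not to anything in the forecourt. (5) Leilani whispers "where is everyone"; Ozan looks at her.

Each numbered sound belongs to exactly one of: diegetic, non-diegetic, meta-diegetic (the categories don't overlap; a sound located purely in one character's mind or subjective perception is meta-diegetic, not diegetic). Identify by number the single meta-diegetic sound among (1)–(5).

(1) score with no on-screen or off-screen source; it exists for the audience alone → non-diegetic.
(2) is non-diegetic: nothing in the scene produces it; it's an accent added for the audience.
(3) is meta-diegetic: Leilani alone 'hears' it — an imagined sound, not present in the space.
(4) is non-diegetic: sound married to a title/caption — outside the diegesis by definition.
Sound (5): on-screen dialogue — Leilani speaks and Ozan is there to hear, so diegetic.
Only (3) is meta-diegetic.

3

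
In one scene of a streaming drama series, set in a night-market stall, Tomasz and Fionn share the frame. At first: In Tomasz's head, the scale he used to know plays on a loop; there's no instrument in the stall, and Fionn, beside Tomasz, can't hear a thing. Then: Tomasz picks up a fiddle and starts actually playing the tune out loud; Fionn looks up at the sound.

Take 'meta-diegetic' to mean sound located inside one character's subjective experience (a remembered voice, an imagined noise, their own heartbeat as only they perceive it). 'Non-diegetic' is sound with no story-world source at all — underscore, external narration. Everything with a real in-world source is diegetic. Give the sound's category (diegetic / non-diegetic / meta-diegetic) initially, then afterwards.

meta-diegetic, diegetic

Initially: the tune exists only as Tomasz's private memory; Fionn can't hear it → meta-diegetic.
Afterwards: Tomasz is now producing it live on a fiddle, in the room, and Fionn hears it → diegetic.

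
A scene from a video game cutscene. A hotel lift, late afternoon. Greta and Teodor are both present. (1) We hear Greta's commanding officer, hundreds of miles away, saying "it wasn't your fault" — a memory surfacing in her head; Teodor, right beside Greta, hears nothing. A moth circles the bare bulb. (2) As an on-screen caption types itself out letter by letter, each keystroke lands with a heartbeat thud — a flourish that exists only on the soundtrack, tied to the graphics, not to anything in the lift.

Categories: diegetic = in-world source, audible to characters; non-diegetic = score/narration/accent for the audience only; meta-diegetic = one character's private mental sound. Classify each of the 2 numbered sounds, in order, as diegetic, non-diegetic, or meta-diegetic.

meta-diegetic, non-diegetic

(1) is meta-diegetic: it's Greta's recollection rendered as sound; the other character can't hear it.
(2) is non-diegetic: the caption isn't part of the story world, so neither is the sound tied to it.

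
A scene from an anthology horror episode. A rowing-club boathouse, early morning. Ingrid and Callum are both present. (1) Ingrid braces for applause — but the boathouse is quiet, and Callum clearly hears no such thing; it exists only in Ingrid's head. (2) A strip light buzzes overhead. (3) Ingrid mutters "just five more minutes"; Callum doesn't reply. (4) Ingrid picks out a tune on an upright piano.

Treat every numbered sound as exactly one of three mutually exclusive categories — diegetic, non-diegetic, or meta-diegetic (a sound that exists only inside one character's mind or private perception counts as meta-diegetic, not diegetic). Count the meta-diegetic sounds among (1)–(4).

Sound (1): Ingrid alone 'hears' it — an imagined sound, not present in the space, so meta-diegetic.
(2) ambient/room sound belonging to the story's physical space → diegetic.
Sound (3): spoken by a character present in the story world, so diegetic.
(4) is diegetic: the instrument and the performer are both in the scene.
Meta-diegetic: (1) — that's 1.

1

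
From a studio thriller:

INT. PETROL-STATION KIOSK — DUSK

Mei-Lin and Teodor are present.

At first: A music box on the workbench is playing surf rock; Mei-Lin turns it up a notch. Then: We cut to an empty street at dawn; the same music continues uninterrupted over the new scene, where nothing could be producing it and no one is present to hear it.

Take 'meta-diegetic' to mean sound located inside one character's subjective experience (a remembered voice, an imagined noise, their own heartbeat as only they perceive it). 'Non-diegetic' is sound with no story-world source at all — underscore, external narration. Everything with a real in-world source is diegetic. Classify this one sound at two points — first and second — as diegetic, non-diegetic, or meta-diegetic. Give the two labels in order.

diegetic, non-diegetic

First: a music box is a real in-scene source and Mei-Lin reacts to it → diegetic.
Second: there is no longer any in-world source and no one can hear it — it has become underscore → non-diegetic.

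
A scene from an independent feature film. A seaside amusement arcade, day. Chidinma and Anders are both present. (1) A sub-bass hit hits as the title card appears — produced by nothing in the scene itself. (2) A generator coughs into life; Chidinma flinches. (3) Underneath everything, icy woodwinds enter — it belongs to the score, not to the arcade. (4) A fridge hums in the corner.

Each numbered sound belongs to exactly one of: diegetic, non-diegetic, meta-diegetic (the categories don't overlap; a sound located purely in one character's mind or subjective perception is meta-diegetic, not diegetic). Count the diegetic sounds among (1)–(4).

2

Sound (1): it's a sound-design accent with no in-world source; no one in the scene can hear it, so non-diegetic.
(2) the sound comes from a generator physically present in the location → diegetic.
Sound (3): nothing in the arcade produces it and the characters don't hear it — pure soundtrack, so non-diegetic.
(4) is diegetic: ambient/room sound belonging to the story's physical space.
So 2 of the 4 are diegetic: (2), (4).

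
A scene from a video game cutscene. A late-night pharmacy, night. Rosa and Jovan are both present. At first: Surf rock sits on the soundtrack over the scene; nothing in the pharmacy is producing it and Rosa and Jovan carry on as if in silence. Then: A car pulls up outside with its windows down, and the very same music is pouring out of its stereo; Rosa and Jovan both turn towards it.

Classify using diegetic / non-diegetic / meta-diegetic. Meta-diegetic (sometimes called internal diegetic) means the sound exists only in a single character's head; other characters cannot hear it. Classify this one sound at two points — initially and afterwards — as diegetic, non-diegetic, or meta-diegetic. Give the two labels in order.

Initially: no in-world source exists and no character can hear it — underscore → non-diegetic.
Afterwards: the car stereo is now a real source in the story world and the characters hear it → diegetic.

non-diegetic, diegetic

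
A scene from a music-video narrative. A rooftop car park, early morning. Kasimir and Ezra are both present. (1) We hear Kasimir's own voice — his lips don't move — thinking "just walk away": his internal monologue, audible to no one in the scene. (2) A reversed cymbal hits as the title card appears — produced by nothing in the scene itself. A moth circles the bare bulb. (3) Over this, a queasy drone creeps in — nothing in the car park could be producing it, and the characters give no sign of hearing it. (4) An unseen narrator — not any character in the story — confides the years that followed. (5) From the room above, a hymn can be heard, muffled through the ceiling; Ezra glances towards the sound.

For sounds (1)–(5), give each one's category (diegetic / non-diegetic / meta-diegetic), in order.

meta-diegetic, non-diegetic, non-diegetic, non-diegetic, diegetic

(1) is meta-diegetic: Kasimir's thought-voice: a private mental sound no other character can hear.
Sound (2): nothing in the scene produces it; it's an accent added for the audience, so non-diegetic.
(3) nothing in the car park produces it and the characters don't hear it — pure soundtrack → non-diegetic.
(4) the narrator exists outside the story world, addressing only the audience → non-diegetic.
(5) is diegetic: it's coming from the room above — a location within the story world — and Ezra reacts.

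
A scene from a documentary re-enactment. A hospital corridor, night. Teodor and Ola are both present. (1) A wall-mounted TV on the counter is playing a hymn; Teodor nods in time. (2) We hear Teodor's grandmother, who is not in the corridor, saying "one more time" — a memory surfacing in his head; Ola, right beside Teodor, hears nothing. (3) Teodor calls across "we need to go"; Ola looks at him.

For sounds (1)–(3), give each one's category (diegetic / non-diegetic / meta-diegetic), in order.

Sound (1): a wall-mounted TV is a physical source in the scene and Teodor reacts to it, so diegetic.
Sound (2): it's Teodor's recollection rendered as sound; the other character can't hear it, so meta-diegetic.
(3) is diegetic: spoken by a character present in the story world.

diegetic, meta-diegetic, diegetic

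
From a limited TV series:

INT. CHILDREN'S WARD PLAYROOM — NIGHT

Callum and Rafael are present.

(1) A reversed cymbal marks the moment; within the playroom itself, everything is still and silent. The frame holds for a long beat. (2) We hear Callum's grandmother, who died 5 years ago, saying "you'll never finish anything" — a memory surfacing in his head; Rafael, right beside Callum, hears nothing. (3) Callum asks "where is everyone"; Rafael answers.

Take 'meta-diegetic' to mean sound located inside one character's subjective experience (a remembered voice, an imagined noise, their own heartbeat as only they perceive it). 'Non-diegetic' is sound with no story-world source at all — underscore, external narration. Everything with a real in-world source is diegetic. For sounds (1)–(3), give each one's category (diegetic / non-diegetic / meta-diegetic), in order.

Sound (1): an editorial stinger — it belongs to the cut, not the story world, so non-diegetic.
Sound (2): the voice is a memory playing only inside Callum's mind; Rafael can't hear it, so meta-diegetic.
(3) Callum is a character speaking aloud in the scene → diegetic.

non-diegetic, meta-diegetic, diegetic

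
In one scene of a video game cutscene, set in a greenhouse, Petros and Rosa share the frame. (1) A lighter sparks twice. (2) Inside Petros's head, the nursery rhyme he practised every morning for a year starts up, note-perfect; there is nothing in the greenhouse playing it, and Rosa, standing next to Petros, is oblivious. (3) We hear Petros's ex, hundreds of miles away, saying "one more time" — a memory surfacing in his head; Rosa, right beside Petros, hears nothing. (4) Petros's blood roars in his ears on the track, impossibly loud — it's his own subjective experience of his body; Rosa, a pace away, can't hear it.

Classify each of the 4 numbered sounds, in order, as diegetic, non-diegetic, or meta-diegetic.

Sound (1): a lighter is a real object/event in the scene's world, so diegetic.
Sound (2): remembered music, private to Petros — Rosa is oblivious because it isn't in the room, so meta-diegetic.
Sound (3): it's Petros's recollection rendered as sound; the other character can't hear it, so meta-diegetic.
Sound (4): a subjective body sound — Petros's private perception, inaudible to Rosa, so meta-diegetic.

diegetic, meta-diegetic, meta-diegetic, meta-diegetic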